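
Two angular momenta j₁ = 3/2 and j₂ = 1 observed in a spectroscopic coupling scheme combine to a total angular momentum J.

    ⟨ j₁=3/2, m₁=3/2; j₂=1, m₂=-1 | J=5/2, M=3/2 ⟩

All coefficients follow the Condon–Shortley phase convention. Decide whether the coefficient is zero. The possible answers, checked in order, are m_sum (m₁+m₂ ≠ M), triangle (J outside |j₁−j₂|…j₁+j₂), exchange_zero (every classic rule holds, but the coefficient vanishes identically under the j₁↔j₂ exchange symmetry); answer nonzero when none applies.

m-sum: m₁+m₂ = 3/2+(-1) = 1/2, M = 3/2  ✗ ⇒ coefficient is 0

m_sum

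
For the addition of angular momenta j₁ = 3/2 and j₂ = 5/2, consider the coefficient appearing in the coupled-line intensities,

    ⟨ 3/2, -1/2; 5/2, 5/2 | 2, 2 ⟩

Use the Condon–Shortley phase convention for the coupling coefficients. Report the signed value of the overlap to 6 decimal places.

+0.690066  (= +√(10/21))

j₁+j₂−J=2  J+j₁−j₂=1  J−j₁+j₂=3  j₁+j₂+J+1=7
(j₁±m₁, j₂±m₂, J±M) = (1,2,5,0,4,0)
P² = 480/7
sum k=2..2:
  [2] +1/12 = 1/12
S = 1/12
C² = P²·S² = 10/21 ; C = +0.690066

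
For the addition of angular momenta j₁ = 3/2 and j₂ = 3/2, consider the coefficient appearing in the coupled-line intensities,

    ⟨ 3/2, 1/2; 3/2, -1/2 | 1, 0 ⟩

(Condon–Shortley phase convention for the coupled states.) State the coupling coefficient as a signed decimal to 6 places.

j₁+j₂−J=2  J+j₁−j₂=1  J−j₁+j₂=1  j₁+j₂+J+1=5
(j₁±m₁, j₂±m₂, J±M) = (2,1,1,2,1,1)
P² = 1/5
sum k=0..1:
  [0] +1/2 = 1/2
  [1] −1/1 = -1
S = -1/2
C² = P²·S² = 1/20 ; C = -0.223607

-0.223607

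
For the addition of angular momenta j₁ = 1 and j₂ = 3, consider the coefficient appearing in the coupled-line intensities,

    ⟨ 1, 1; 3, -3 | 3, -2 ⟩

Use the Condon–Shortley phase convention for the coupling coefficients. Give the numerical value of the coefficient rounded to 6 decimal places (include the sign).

+√(1/4) = +0.500000

√[7·1!1!5!/8! · 2!0!0!6!1!5!] = √(3600)
  +(−1)^0/∏(0,1,0,0,1,5)! = 1/120  (running 1/120)
⟨..|..⟩ = √(3600)·(1/120) = +0.500000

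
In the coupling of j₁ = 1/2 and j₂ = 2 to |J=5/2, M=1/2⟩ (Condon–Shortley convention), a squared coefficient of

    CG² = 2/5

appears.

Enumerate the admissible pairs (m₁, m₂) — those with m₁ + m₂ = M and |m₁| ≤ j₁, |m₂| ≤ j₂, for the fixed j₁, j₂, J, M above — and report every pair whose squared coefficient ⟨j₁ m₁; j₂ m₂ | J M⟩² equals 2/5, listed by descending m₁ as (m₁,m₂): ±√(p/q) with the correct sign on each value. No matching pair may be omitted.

(-1/2,1): +√(2/5)

Admissible pairs with m₁+m₂ = M = 1/2: (-1/2,1), (1/2,0)
  (m₁,m₂)=(1/2,0): CG² = 3/5, CG = +√(3/5)
  (m₁,m₂)=(-1/2,1): CG² = 2/5, CG = +√(2/5)   ← matches the target
Pairs with CG² = 2/5: (-1/2,1): +√(2/5)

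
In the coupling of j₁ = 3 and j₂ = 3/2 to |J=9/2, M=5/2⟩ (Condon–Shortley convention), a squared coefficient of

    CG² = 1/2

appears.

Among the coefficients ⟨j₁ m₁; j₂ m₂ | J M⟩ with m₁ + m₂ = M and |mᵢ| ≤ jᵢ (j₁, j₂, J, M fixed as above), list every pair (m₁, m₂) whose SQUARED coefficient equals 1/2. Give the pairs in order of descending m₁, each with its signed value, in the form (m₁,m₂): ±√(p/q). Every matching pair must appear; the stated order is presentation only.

(2,1/2): +√(1/2)

Admissible pairs with m₁+m₂ = M = 5/2: (1,3/2), (2,1/2), (3,-1/2)
  (m₁,m₂)=(3,-1/2): CG² = 1/12, CG = +√(1/12)
  (m₁,m₂)=(2,1/2): CG² = 1/2, CG = +√(1/2)   ← matches the target
  (m₁,m₂)=(1,3/2): CG² = 5/12, CG = +√(5/12)
Pairs with CG² = 1/2: (2,1/2): +√(1/2)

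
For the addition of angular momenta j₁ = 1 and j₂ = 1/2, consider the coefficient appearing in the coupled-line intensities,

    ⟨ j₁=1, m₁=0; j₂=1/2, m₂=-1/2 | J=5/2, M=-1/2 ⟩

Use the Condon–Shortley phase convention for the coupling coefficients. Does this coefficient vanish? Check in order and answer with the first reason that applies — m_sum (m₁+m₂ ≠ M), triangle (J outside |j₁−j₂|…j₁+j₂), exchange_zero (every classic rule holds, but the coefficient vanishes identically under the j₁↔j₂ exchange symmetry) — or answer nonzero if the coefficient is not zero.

m-sum: m₁+m₂ = 0+(-1/2) = -1/2, M = -1/2  ✓
triangle: need |j₁−j₂| ≤ J ≤ j₁+j₂, i.e. J ∈ [1/2, 3/2]; J = 5/2 is outside ✗ ⇒ coefficient is 0

triangle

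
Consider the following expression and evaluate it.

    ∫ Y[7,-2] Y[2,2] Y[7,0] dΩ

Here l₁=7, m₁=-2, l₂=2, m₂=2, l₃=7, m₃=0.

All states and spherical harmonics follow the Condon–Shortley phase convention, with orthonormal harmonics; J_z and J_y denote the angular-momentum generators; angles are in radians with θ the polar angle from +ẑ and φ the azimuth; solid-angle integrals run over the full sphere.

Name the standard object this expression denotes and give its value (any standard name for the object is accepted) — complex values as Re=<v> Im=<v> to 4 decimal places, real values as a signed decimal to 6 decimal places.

Gaunt coefficient, -0.192231

This is a Gaunt coefficient — the integral of a triple product of spherical harmonics over the sphere.
Checks pass: Σm=0; 16 even; l₃=7∈[5,9].
(2·7+1)(2·2+1)(2·7+1) = 1125
Δ: 2! 12! 2! / 17! → 1/185640
sum: t=0:+1/2419200 t=1:−1/518400 t=2:+1/2419200 = -1/907200
3j²(7 2 7; 0 0 0) = Δ·Π!·Σ² = 56/3315  (sign +1)
sum: t=2:+1/2419200 = 1/2419200
3j²(7 2 7; -2 2 0) = Δ·Π!·Σ² = 27/1105  (sign -1)
combine: 4πI² = 1125·56/3315·27/1105 = 22680/48841
take √, sign -1: I = -0.19223140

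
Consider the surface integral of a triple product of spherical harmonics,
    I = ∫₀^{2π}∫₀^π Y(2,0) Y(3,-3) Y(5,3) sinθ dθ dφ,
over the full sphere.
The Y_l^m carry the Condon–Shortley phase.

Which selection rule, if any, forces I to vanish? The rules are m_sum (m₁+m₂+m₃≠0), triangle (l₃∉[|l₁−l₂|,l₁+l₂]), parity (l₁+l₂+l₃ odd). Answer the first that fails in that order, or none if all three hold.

Σmᵢ = 0  ✓
l₃∈[|l₁−l₂|,l₁+l₂]=[1,5], have l₃=5  ✓
Σlᵢ = 10 ⇒ even  ✓

none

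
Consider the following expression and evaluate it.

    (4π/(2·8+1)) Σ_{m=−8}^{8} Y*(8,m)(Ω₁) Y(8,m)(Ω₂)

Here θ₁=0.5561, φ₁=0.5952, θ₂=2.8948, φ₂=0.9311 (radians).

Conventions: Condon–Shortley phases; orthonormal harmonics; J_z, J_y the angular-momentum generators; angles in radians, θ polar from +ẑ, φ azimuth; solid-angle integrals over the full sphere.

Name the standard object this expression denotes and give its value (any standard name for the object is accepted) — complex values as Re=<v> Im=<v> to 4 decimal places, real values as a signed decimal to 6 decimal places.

Legendre polynomial (addition theorem), +0.304768

This sum is the spherical-harmonic addition theorem: it equals the Legendre polynomial P_l(cos γ) of the angle γ between the two directions.
Addition theorem: P_8(cos γ) = (4π/17) Σ_m Y*_{lm}(Ω₁) Y_{lm}(Ω₂), m = −8…8:
  m=-8: Y*=(0.000153, -0.003104)  Y=(0.000003, -0.000006)  product (-0.000000, -0.000000)
  m=-7: Y*=(-0.010385, -0.017092)  Y=(-0.000101, 0.000024)  product (0.000001, 0.000001)
  m=-6: Y*=(-0.072713, -0.033313)  Y=(0.000804, 0.000673)  product (-0.000036, -0.000076)
  m=-5: Y*=(-0.218346, 0.036491)  Y=(0.000433, -0.007607)  product (0.000183, 0.001677)
  m=-4: Y*=(-0.305684, 0.291000)  Y=(-0.034229, 0.022563)  product (0.003897, -0.016858)
  m=-3: Y*=(-0.105560, 0.483846)  Y=(0.151309, 0.054939)  product (-0.042554, 0.067411)
  m=-2: Y*=(0.069082, 0.172760)  Y=(-0.124348, -0.414574)  product (0.063032, -0.050122)
  m=-1: Y*=(-0.279668, -0.189367)  Y=(-0.397015, 0.533570)  product (0.212073, -0.074041)
  m=+0: Y*=(-0.311542, -0.000000)  Y=(0.195467, 0.000000)  product (-0.060896, -0.000000)
  m=+1: Y*=(0.279668, -0.189367)  Y=(0.397015, 0.533570)  product (0.212073, 0.074041)
  m=+2: Y*=(0.069082, -0.172760)  Y=(-0.124348, 0.414574)  product (0.063032, 0.050122)
  m=+3: Y*=(0.105560, 0.483846)  Y=(-0.151309, 0.054939)  product (-0.042554, -0.067411)
  m=+4: Y*=(-0.305684, -0.291000)  Y=(-0.034229, -0.022563)  product (0.003897, 0.016858)
  m=+5: Y*=(0.218346, 0.036491)  Y=(-0.000433, -0.007607)  product (0.000183, -0.001677)
  m=+6: Y*=(-0.072713, 0.033313)  Y=(0.000804, -0.000673)  product (-0.000036, 0.000076)
  m=+7: Y*=(0.010385, -0.017092)  Y=(0.000101, 0.000024)  product (0.000001, -0.000001)
  m=+8: Y*=(0.000153, 0.003104)  Y=(0.000003, 0.000006)  product (-0.000000, 0.000000)
Accumulated sum (0.412296, -0.000000); after 4π/(2l+1) scaling, (0.304768, -0.000000) ⇒ P_8 = 0.304768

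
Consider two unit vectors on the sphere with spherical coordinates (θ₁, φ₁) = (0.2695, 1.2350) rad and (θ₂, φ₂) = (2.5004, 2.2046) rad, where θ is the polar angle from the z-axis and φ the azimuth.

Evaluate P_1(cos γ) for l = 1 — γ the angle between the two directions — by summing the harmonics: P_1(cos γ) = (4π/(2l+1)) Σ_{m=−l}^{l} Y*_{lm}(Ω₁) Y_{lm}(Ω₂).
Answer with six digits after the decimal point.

Summing Y*_{l m}(θ₁,φ₁)·Y_{l m}(θ₂,φ₂) over m ∈ [−1, 1]; prefactor 4π/(2·1+1) = 4.188790:
  term(m=-1) = 0.01075 - 0.01568j   from Y*(Ω₁)=0.03031 + 0.08685j, Y(Ω₂)=-0.12239 - 0.16652j
  term(m=+0) = -0.18441 + 0.00000j   from Y*(Ω₁)=0.47097 + 0.00000j, Y(Ω₂)=-0.39156 + 0.00000j
  term(m=+1) = 0.01075 + 0.01568j   from Y*(Ω₁)=-0.03031 + 0.08685j, Y(Ω₂)=0.12239 - 0.16652j
Σ over m = -0.16291 + 0.00000j; ×(4π/3) → -0.68238 + 0.00000j. Real part: -0.682376

-0.682376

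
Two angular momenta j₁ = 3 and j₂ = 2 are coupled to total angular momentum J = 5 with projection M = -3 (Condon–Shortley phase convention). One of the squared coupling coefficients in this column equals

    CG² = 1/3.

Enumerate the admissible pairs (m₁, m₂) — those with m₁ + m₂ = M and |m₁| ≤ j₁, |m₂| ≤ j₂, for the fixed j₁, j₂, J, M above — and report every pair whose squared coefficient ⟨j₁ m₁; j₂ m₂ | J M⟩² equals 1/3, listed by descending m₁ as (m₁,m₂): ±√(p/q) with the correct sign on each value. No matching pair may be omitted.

(-1,-2): +√(1/3)

Admissible pairs with m₁+m₂ = M = -3: (-3,0), (-2,-1), (-1,-2)
  (m₁,m₂)=(-1,-2): CG² = 1/3, CG = +√(1/3)   ← matches the target
  (m₁,m₂)=(-2,-1): CG² = 8/15, CG = +√(8/15)
  (m₁,m₂)=(-3,0): CG² = 2/15, CG = +√(2/15)
Pairs with CG² = 1/3: (-1,-2): +√(1/3)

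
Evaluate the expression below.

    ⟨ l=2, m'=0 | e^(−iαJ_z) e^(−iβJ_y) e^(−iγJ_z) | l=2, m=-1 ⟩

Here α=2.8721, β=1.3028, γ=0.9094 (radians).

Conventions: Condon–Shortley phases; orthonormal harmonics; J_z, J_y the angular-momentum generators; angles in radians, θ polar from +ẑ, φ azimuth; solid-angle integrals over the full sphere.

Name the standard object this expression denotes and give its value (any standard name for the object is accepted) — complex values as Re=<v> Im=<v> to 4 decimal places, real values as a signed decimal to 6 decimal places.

Wigner D-matrix element, Re=-0.1921 Im=-0.2468

This is a Wigner D-matrix element — the rotation-matrix element ⟨l m'| R(α,β,γ) |l m⟩ in the angular-momentum basis.
First d^2_{0,-1}(β=1.3028), then the phase factors e^{-i(0)α} and e^{-i(-1)γ}:
Half-angle: c=0.795236, s=0.606300. N=√(2·2·1·6)=4.898979
Admissible k: 0..1 (factorial args all ≥0)
  k=0: (−1)^1·4.8990/(2)·0.7952^3·0.6063^1 = -0.746881
  k=1: (−1)^2·4.8990/(2)·0.7952^1·0.6063^3 = +0.434145
d^2_{0,-1}(1.3028) = -0.746881 +0.434145 = -0.312735
Attach z-rotation phases: D = e^{-i(0)(2.8721)}·(-0.312735)·e^{-i(-1)(0.9094)} = -0.192088-0.246791i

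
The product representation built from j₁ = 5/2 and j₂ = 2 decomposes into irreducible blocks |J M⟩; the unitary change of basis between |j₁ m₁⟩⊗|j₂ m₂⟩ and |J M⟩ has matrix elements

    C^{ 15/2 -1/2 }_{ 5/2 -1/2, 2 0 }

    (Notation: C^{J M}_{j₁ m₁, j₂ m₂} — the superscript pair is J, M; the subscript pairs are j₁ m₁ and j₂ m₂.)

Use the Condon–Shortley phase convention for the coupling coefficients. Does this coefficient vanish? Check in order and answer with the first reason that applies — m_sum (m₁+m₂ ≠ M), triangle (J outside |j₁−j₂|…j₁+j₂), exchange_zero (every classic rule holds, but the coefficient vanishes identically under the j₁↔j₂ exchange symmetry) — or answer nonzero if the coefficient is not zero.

m-sum: m₁+m₂ = -1/2+0 = -1/2, M = -1/2  ✓
triangle: need |j₁−j₂| ≤ J ≤ j₁+j₂, i.e. J ∈ [1/2, 9/2]; J = 15/2 is outside ✗ ⇒ coefficient is 0

triangle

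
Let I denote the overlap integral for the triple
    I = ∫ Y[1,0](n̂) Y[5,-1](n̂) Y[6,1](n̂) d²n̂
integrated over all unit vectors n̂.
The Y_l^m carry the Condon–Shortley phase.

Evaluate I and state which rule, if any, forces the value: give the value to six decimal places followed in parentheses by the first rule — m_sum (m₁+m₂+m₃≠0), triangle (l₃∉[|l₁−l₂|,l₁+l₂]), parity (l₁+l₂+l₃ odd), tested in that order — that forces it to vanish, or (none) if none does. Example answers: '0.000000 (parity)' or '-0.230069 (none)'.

-0.241725 (none)

Rules hold: Σm=0, L=12 even, 4≤6≤6.
N = 3·11·13 = 429
Δ = 0!·2!·10!/13! = 1/858
Racah Σ t=0..0: t=0:+1/14400 = 1/14400
⇒ 3j(1 5 6; 0 0 0)² = 6/143, sgn +1
Racah Σ t=0..0: t=0:+1/17280 = 1/17280
⇒ 3j(1 5 6; 0 -1 1)² = 35/858, sgn -1
4πI² = N·(3j₀)²·(3jₘ)² = 105/143
I = -1·√(0.734266/4π) = -0.24172507
No selection rule forces the value: the integral is nonzero (none).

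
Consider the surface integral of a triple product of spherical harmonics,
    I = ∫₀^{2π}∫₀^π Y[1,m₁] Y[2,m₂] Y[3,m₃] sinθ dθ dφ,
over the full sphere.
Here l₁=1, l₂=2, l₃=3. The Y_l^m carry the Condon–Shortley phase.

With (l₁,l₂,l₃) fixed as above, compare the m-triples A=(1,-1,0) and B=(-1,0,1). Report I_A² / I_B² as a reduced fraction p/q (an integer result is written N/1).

Shared (l₁,l₂,l₃)=(1,2,3): N and (l;000)² cancel in I_A²/I_B².
A: Δ = 0!·2!·4!/7! = 1/105; Racah Σ t=0..0: t=0:+1/12 = 1/12; ⇒ 3j(1 2 3; 1 -1 0)² = 1/35, sgn -1
B: Δ = 0!·2!·4!/7! = 1/105; Racah Σ t=0..0: t=0:+1/8 = 1/8; ⇒ 3j(1 2 3; -1 0 1)² = 2/35, sgn +1
I_A²/I_B² = (1/35)/(2/35) = 1/2

1/2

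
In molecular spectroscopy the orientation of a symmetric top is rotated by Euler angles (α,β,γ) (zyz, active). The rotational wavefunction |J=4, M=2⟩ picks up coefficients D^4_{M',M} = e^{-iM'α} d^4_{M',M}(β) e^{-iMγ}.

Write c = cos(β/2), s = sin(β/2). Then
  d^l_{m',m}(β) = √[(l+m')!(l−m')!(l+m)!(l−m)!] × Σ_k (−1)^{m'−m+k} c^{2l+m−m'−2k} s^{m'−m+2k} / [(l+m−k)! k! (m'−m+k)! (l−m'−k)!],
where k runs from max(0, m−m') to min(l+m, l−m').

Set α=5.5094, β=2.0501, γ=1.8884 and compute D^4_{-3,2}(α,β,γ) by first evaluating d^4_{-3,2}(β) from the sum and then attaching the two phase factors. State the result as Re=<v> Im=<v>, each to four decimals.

Re=0.0676 Im=0.0127

Split into d^4_{-3,2}(β=2.0501) × two z-phases.
With c≡cos(β/2)=0.519056 and s≡sin(β/2)=0.854740, N=[1·5040·720·2]^{1/2}=2693.993318
Admissible k: 5..6 (factorial args all ≥0)
  k=5: (−1)^0·2693.9933/(240)·0.5191^3·0.8547^5 = +0.716141
  k=6: (−1)^1·2693.9933/(720)·0.5191^1·0.8547^7 = -0.647317
d^4_{-3,2}(2.0501) = +0.716141 -0.647317 = +0.068824
Phases: e^{-i·(-3)·5.5094}=-0.682048-0.731307i, e^{-i·(2)·1.8884}=-0.804949+0.593344i ⇒ D=+0.067650+0.012662i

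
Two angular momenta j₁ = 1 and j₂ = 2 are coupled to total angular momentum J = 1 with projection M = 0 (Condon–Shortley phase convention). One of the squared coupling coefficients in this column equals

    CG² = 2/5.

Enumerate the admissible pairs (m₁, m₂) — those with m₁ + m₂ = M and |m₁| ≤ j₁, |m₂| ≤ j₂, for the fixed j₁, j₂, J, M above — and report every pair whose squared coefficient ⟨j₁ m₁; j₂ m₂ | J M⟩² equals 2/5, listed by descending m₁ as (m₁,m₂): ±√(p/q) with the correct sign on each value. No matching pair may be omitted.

(0,0): −√(2/5)

Admissible pairs with m₁+m₂ = M = 0: (-1,1), (0,0), (1,-1)
  (m₁,m₂)=(1,-1): CG² = 3/10, CG = +√(3/10)
  (m₁,m₂)=(0,0): CG² = 2/5, CG = −√(2/5)   ← matches the target
  (m₁,m₂)=(-1,1): CG² = 3/10, CG = +√(3/10)
Pairs with CG² = 2/5: (0,0): −√(2/5)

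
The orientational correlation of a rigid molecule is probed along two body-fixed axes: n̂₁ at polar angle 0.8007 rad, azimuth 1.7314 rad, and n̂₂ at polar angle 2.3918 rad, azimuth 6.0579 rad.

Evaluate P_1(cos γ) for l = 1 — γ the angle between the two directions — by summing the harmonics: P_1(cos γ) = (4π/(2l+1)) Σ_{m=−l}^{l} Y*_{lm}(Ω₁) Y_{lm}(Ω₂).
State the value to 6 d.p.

Expand P_1 via completeness: Σ_{m} conj(Y_{1,m}) at Ω₁ times Y_{1,m} at Ω₂ —
  m=-1: Y*=-0.039660+0.244819i  Y=+0.229500+0.052596i  product -0.021979+0.054100i
  m=+0: Y*=+0.340167-0.000000i  Y=-0.357574+0.000000i  product -0.121635+0.000000i
  m=+1: Y*=+0.039660+0.244819i  Y=-0.229500+0.052596i  product -0.021979-0.054100i
Total Σ_m = -0.165592+0.000000i. Multiply by 4.188790: -0.693630+0.000000i. P_1(cos γ) = -0.693630

-0.693630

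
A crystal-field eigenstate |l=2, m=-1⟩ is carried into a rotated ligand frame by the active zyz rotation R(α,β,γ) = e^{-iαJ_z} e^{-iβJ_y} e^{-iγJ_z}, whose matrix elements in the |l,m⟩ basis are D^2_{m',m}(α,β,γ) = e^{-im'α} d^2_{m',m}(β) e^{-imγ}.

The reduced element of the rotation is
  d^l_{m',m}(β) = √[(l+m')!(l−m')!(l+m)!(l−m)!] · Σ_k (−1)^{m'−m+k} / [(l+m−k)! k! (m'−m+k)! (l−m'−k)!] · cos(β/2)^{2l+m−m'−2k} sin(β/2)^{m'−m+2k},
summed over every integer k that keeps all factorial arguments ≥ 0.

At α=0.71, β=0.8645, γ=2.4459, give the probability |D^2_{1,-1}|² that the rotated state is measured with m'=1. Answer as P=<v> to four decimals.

P=0.1626

First d^2_{1,-1}(β=0.8645), then the phase factors e^{-i(1)α} and e^{-i(-1)γ}:
Half-angle: c=0.908025, s=0.418915. N=√(6·1·1·6)=6.000000
The bounds max(0,m−m')=0 and min(l+m,l−m')=1 give 2 terms
  k=0: (−1)^2·6.0000/(2)·0.9080^2·0.4189^2 = +0.434079
  k=1: (−1)^3·6.0000/(6)·0.9080^0·0.4189^4 = -0.030797
d^2_{1,-1}(0.8645) = +0.434079 -0.030797 = +0.403283
|D^2_{1,-1}|² = |d^2_{1,-1}(β)|² = (+0.403283)² = 0.162637 (the z-rotation phases have unit modulus)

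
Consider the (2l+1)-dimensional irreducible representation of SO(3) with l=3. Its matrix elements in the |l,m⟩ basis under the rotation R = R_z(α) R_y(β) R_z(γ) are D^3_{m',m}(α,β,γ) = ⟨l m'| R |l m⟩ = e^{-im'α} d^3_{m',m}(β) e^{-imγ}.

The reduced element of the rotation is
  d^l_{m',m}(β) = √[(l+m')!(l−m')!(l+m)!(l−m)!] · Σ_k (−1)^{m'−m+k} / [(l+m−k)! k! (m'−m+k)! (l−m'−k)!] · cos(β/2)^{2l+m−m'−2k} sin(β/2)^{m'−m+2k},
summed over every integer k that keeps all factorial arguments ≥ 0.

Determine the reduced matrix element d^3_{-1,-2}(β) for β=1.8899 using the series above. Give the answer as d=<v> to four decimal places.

d^3_{-1,-2}(β=1.8899) via the finite sum:
With c≡cos(β/2)=0.585783 and s≡sin(β/2)=0.810468, N=[2·24·1·120]^{1/2}=75.894664
k: max(0,(-2)−(-1))=0 … min(3+(-2),3−(-1))=1
  k=0: (−1)^1·75.8947/(24)·0.5858^5·0.8105^1 = -0.176775
  k=1: (−1)^2·75.8947/(12)·0.5858^3·0.8105^3 = +0.676781
d^3_{-1,-2}(1.8899) = -0.176775 +0.676781 = +0.500006

d=0.5000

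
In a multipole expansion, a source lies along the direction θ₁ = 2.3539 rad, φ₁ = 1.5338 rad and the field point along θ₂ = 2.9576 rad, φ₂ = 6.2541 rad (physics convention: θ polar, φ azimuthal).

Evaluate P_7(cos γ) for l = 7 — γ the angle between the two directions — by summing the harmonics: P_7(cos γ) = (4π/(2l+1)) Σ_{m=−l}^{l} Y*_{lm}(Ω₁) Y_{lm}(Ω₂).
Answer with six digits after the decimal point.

0.166858

Expand P_7 via completeness: Σ_{m} conj(Y_{7,m}) at Ω₁ times Y_{7,m} at Ω₂ —
  [-7]  conj(Y_{7,-7})(Ω₁) = -0.011501-0.043414i ; Y_{7,-7}(Ω₂) = +0.000003+0.000001i ; Δ = -0.000000-0.000000i
  [-6]  conj(Y_{7,-6})(Ω₁) = +0.163170-0.036827i ; Y_{7,-6}(Ω₂) = -0.000068-0.000012i ; Δ = -0.000012+0.000001i
  [-5]  conj(Y_{7,-5})(Ω₁) = +0.066013+0.352781i ; Y_{7,-5}(Ω₂) = +0.000861+0.000126i ; Δ = +0.000012+0.000312i
  [-4]  conj(Y_{7,-4})(Ω₁) = -0.448325+0.066834i ; Y_{7,-4}(Ω₂) = -0.007680-0.000898i ; Δ = +0.003503-0.000111i
  [-3]  conj(Y_{7,-3})(Ω₁) = -0.024316-0.218180i ; Y_{7,-3}(Ω₂) = +0.049134+0.004298i ; Δ = -0.000257-0.010825i
  [-2]  conj(Y_{7,-2})(Ω₁) = -0.239132+0.017726i ; Y_{7,-2}(Ω₂) = -0.217264-0.012653i ; Δ = +0.052179-0.000826i
  [-1]  conj(Y_{7,-1})(Ω₁) = -0.012619-0.340937i ; Y_{7,-1}(Ω₂) = +0.588862+0.017132i ; Δ = -0.001590-0.200981i
  [+0]  conj(Y_{7,0})(Ω₁) = -0.144703-0.000000i ; Y_{7,0}(Ω₂) = -0.632333+0.000000i ; Δ = +0.091500+0.000000i
  [+1]  conj(Y_{7,1})(Ω₁) = +0.012619-0.340937i ; Y_{7,1}(Ω₂) = -0.588862+0.017132i ; Δ = -0.001590+0.200981i
  [+2]  conj(Y_{7,2})(Ω₁) = -0.239132-0.017726i ; Y_{7,2}(Ω₂) = -0.217264+0.012653i ; Δ = +0.052179+0.000826i
  [+3]  conj(Y_{7,3})(Ω₁) = +0.024316-0.218180i ; Y_{7,3}(Ω₂) = -0.049134+0.004298i ; Δ = -0.000257+0.010825i
  [+4]  conj(Y_{7,4})(Ω₁) = -0.448325-0.066834i ; Y_{7,4}(Ω₂) = -0.007680+0.000898i ; Δ = +0.003503+0.000111i
  [+5]  conj(Y_{7,5})(Ω₁) = -0.066013+0.352781i ; Y_{7,5}(Ω₂) = -0.000861+0.000126i ; Δ = +0.000012-0.000312i
  [+6]  conj(Y_{7,6})(Ω₁) = +0.163170+0.036827i ; Y_{7,6}(Ω₂) = -0.000068+0.000012i ; Δ = -0.000012-0.000001i
  [+7]  conj(Y_{7,7})(Ω₁) = +0.011501-0.043414i ; Y_{7,7}(Ω₂) = -0.000003+0.000001i ; Δ = -0.000000+0.000000i
Total Σ_m = +0.199172-0.000000i. Multiply by 0.837758: +0.166858-0.000000i. P_7(cos γ) = 0.166858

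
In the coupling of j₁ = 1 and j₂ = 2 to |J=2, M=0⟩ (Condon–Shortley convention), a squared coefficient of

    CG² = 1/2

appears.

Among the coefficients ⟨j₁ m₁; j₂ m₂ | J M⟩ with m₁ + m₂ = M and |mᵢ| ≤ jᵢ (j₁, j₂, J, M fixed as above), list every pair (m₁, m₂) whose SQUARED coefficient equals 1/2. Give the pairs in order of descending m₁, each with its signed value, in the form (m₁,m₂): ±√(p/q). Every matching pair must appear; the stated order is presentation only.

(1,-1): +√(1/2); (-1,1): −√(1/2)

Admissible pairs with m₁+m₂ = M = 0: (-1,1), (0,0), (1,-1)
  (m₁,m₂)=(1,-1): CG² = 1/2, CG = +√(1/2)   ← matches the target
  (m₁,m₂)=(0,0): CG² = 0/1, CG = 0
  (m₁,m₂)=(-1,1): CG² = 1/2, CG = −√(1/2)   ← matches the target
Pairs with CG² = 1/2: (1,-1): +√(1/2); (-1,1): −√(1/2)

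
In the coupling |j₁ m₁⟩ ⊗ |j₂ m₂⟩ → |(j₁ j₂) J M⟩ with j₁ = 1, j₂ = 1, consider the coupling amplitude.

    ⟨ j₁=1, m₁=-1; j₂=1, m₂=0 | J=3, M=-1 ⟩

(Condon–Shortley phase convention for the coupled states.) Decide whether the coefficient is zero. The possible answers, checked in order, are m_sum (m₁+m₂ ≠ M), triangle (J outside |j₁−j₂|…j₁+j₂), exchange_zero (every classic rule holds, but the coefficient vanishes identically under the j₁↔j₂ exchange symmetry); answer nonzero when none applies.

m-sum: m₁+m₂ = -1+0 = -1, M = -1  ✓
triangle: need |j₁−j₂| ≤ J ≤ j₁+j₂, i.e. J ∈ [0, 2]; J = 3 is outside ✗ ⇒ coefficient is 0

triangle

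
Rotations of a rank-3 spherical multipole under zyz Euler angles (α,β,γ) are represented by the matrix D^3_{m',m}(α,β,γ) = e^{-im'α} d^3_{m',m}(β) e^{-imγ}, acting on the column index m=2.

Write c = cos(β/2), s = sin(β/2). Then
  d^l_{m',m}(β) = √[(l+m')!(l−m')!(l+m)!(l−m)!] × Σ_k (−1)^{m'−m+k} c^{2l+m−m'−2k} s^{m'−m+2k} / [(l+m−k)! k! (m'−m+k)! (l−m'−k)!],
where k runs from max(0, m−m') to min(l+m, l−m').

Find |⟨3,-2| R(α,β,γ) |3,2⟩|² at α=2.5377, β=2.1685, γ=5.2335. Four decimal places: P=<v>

P=0.0362

Split into d^3_{-2,2}(β=2.1685) × two z-phases.
c=cos(2.168500/2)=0.467576, s=sin(2.168500/2)=0.883953; N=√[1·120·120·1]=120.000000
Admissible k: 4..5 (factorial args all ≥0)
  k=4: (−1)^0·120.0000/(24)·0.4676^2·0.8840^4 = +0.667407
  k=5: (−1)^1·120.0000/(120)·0.4676^0·0.8840^6 = -0.477062
d^3_{-2,2}(2.1685) = +0.667407 -0.477062 = +0.190345
|D^3_{-2,2}|² = |d^3_{-2,2}(β)|² = (+0.190345)² = 0.036231 (the z-rotation phases have unit modulus)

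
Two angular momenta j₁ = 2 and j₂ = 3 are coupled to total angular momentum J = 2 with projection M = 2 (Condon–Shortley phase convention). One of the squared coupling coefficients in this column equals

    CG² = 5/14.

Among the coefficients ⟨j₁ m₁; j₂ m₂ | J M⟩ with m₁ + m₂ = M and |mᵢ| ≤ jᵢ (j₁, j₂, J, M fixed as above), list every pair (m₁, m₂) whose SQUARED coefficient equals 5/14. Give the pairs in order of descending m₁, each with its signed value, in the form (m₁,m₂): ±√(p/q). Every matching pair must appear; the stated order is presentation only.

Admissible pairs with m₁+m₂ = M = 2: (-1,3), (0,2), (1,1), (2,0)
  (m₁,m₂)=(2,0): CG² = 1/14, CG = +√(1/14)
  (m₁,m₂)=(1,1): CG² = 3/14, CG = −√(3/14)
  (m₁,m₂)=(0,2): CG² = 5/14, CG = +√(5/14)   ← matches the target
  (m₁,m₂)=(-1,3): CG² = 5/14, CG = −√(5/14)   ← matches the target
Pairs with CG² = 5/14: (0,2): +√(5/14); (-1,3): −√(5/14)

(0,2): +√(5/14); (-1,3): −√(5/14)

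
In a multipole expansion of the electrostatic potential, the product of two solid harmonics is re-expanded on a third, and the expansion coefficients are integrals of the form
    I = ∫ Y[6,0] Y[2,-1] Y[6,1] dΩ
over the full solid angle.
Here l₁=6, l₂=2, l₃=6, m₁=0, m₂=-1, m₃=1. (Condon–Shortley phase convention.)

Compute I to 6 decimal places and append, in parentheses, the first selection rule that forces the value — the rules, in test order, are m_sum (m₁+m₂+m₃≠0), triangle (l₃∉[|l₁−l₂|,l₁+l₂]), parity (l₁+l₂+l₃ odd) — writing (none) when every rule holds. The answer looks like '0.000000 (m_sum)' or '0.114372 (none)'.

-0.030344 (none)

m-sum 0 ✓  L=14 even ✓  4≤6≤8 ✓
Π(2lᵢ+1) = 13×5×13 = 845
triangle coeff Δ(6,2,6) = 1/90090
Σ_t [0,2]: t=0:+1/69120 t=1:−1/14400 t=2:+1/69120 = -7/172800
(3j)²=14/715 [(6 2 6; 0 0 0)], sign=-1
Σ_t [0,1]: t=0:+1/34560 t=1:−1/28800 = -1/172800
(3j)²=1/1430 [(6 2 6; 0 -1 1)], sign=+1
⇒ 4πI² = 7/605
I = (-1)√(7/605/(4π)) = -0.03034355
No selection rule forces the value: the integral is nonzero (none).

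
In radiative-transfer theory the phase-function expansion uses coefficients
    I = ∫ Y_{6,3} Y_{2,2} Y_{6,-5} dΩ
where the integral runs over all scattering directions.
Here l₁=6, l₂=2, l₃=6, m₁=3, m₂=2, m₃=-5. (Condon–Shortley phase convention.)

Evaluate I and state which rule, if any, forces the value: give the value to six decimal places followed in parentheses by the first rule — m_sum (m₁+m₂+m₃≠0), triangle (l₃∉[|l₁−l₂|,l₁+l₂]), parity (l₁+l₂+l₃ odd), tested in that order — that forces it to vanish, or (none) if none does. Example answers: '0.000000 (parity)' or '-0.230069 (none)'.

m-sum 0 ✓  L=14 even ✓  4≤6≤8 ✓
Π(2lᵢ+1) = 13×5×13 = 845
triangle coeff Δ(6,2,6) = 1/90090
Σ_t [0,2]: t=0:+1/69120 t=1:−1/14400 t=2:+1/69120 = -7/172800
(3j)²=14/715 [(6 2 6; 0 0 0)], sign=-1
Σ_t [2,2]: t=2:+1/1451520 = 1/1451520
(3j)²=1/91 [(6 2 6; 3 2 -5)], sign=-1
⇒ 4πI² = 2/11
I = (+1)√(2/11/(4π)) = 0.12028562
No selection rule forces the value: the integral is nonzero (none).

0.120286 (none)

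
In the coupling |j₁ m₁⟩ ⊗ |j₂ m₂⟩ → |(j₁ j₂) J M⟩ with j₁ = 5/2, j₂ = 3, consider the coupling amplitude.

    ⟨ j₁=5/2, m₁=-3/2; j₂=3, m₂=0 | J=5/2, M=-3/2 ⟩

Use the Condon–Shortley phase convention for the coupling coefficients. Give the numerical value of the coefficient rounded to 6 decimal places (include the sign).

+√(7/30) = +0.483046

j₁+j₂−J=3  J+j₁−j₂=2  J−j₁+j₂=3  j₁+j₂+J+1=9
(j₁±m₁, j₂±m₂, J±M) = (1,4,3,3,1,4)
P² = 864/35
sum k=2..3:
  [2] +1/8 = 1/8
  [3] −1/36 = -1/36
S = 7/72
C² = P²·S² = 7/30 ; C = +0.483046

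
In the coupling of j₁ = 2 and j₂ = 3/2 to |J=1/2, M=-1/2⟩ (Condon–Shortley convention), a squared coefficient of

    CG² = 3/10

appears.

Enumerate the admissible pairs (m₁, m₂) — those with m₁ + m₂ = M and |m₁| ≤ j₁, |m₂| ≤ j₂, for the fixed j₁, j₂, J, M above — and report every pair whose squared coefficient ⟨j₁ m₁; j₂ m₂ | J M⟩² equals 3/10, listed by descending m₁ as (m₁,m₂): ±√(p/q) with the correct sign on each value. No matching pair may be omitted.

(-1,1/2): +√(3/10)

Admissible pairs with m₁+m₂ = M = -1/2: (-2,3/2), (-1,1/2), (0,-1/2), (1,-3/2)
  (m₁,m₂)=(1,-3/2): CG² = 1/10, CG = +√(1/10)
  (m₁,m₂)=(0,-1/2): CG² = 1/5, CG = −√(1/5)
  (m₁,m₂)=(-1,1/2): CG² = 3/10, CG = +√(3/10)   ← matches the target
  (m₁,m₂)=(-2,3/2): CG² = 2/5, CG = −√(2/5)
Pairs with CG² = 3/10: (-1,1/2): +√(3/10)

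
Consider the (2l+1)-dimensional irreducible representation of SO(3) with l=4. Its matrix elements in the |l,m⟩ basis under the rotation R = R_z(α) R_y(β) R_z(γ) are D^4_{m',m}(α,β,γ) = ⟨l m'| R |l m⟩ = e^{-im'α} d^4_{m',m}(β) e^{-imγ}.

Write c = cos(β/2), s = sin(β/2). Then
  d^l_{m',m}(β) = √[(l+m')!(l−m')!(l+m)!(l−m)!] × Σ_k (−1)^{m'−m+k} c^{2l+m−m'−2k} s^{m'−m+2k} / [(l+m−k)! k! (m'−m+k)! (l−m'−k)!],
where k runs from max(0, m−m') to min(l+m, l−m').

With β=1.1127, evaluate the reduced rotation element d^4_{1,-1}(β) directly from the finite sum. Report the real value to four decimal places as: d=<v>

d=0.0610

d^4_{1,-1}(β=1.1127) via the finite sum:
c=cos(1.112700/2)=0.849188, s=sin(1.112700/2)=0.528090; N=√[120·6·6·120]=720.000000
Admissible k: 0..3 (factorial args all ≥0)
  k=0: (−1)^2·720.0000/(72)·0.8492^6·0.5281^2 = +1.045780
  k=1: (−1)^3·720.0000/(24)·0.8492^4·0.5281^4 = -1.213304
  k=2: (−1)^4·720.0000/(48)·0.8492^2·0.5281^6 = +0.234611
  k=3: (−1)^5·720.0000/(720)·0.8492^0·0.5281^8 = -0.006049
d^4_{1,-1}(1.1127) = +1.045780 -1.213304 +0.234611 -0.006049 = +0.061038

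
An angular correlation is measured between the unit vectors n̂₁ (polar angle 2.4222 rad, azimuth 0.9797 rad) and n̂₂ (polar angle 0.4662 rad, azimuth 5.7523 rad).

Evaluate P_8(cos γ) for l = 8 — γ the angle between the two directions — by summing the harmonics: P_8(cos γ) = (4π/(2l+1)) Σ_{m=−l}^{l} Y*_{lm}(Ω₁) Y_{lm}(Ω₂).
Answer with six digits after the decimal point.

Summing Y*_{l m}(θ₁,φ₁)·Y_{l m}(θ₂,φ₂) over m ∈ [−8, 8]; prefactor 4π/(2·8+1) = 0.739198:
  [-8]  conj(Y_{8,-8})(Ω₁) = 0.00030 + 0.01832j ; Y_{8,-8}(Ω₂) = -0.00039 - 0.00077j ; Δ = 0.00001 - 0.00001j
  [-7]  conj(Y_{8,-7})(Ω₁) = -0.07021 - 0.04547j ; Y_{8,-7}(Ω₂) = -0.00573 - 0.00371j ; Δ = 0.00023 + 0.00052j
  [-6]  conj(Y_{8,-6})(Ω₁) = 0.21202 - 0.09089j ; Y_{8,-6}(Ω₂) = -0.03402 - 0.00149j ; Δ = -0.00735 + 0.00278j
  [-5]  conj(Y_{8,-5})(Ω₁) = -0.07715 + 0.40972j ; Y_{8,-5}(Ω₂) = -0.10564 + 0.05596j ; Δ = -0.01478 - 0.04760j
  [-4]  conj(Y_{8,-4})(Ω₁) = -0.32271 - 0.31746j ; Y_{8,-4}(Ω₂) = -0.15691 + 0.25435j ; Δ = 0.13138 - 0.03227j
  [-3]  conj(Y_{8,-3})(Ω₁) = 0.14261 - 0.02928j ; Y_{8,-3}(Ω₂) = -0.01097 + 0.50198j ; Δ = 0.01313 + 0.07191j
  [-2]  conj(Y_{8,-2})(Ω₁) = 0.11703 - 0.28584j ; Y_{8,-2}(Ω₂) = 0.22027 + 0.39469j ; Δ = 0.13860 - 0.01677j
  [-1]  conj(Y_{8,-1})(Ω₁) = 0.17272 + 0.25735j ; Y_{8,-1}(Ω₂) = -0.05010 - 0.02941j ; Δ = -0.00108 - 0.01797j
  [+0]  conj(Y_{8,0})(Ω₁) = 0.22116 + 0.00000j ; Y_{8,0}(Ω₂) = -0.47289 + 0.00000j ; Δ = -0.10458 + 0.00000j
  [+1]  conj(Y_{8,1})(Ω₁) = -0.17272 + 0.25735j ; Y_{8,1}(Ω₂) = 0.05010 - 0.02941j ; Δ = -0.00108 + 0.01797j
  [+2]  conj(Y_{8,2})(Ω₁) = 0.11703 + 0.28584j ; Y_{8,2}(Ω₂) = 0.22027 - 0.39469j ; Δ = 0.13860 + 0.01677j
  [+3]  conj(Y_{8,3})(Ω₁) = -0.14261 - 0.02928j ; Y_{8,3}(Ω₂) = 0.01097 + 0.50198j ; Δ = 0.01313 - 0.07191j
  [+4]  conj(Y_{8,4})(Ω₁) = -0.32271 + 0.31746j ; Y_{8,4}(Ω₂) = -0.15691 - 0.25435j ; Δ = 0.13138 + 0.03227j
  [+5]  conj(Y_{8,5})(Ω₁) = 0.07715 + 0.40972j ; Y_{8,5}(Ω₂) = 0.10564 + 0.05596j ; Δ = -0.01478 + 0.04760j
  [+6]  conj(Y_{8,6})(Ω₁) = 0.21202 + 0.09089j ; Y_{8,6}(Ω₂) = -0.03402 + 0.00149j ; Δ = -0.00735 - 0.00278j
  [+7]  conj(Y_{8,7})(Ω₁) = 0.07021 - 0.04547j ; Y_{8,7}(Ω₂) = 0.00573 - 0.00371j ; Δ = 0.00023 - 0.00052j
  [+8]  conj(Y_{8,8})(Ω₁) = 0.00030 - 0.01832j ; Y_{8,8}(Ω₂) = -0.00039 + 0.00077j ; Δ = 0.00001 + 0.00001j
Accumulated sum 0.41572 + 0.00000j; after 4π/(2l+1) scaling, 0.30730 + 0.00000j ⇒ P_8 = 0.307297

0.307297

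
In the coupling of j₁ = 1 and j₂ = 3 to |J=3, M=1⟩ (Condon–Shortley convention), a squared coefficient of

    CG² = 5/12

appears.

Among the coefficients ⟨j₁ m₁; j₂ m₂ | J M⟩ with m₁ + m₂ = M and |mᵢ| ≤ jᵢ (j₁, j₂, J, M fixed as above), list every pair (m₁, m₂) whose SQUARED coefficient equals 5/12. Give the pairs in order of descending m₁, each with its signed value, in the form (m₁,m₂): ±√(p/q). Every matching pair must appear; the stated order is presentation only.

Admissible pairs with m₁+m₂ = M = 1: (-1,2), (0,1), (1,0)
  (m₁,m₂)=(1,0): CG² = 1/2, CG = +√(1/2)
  (m₁,m₂)=(0,1): CG² = 1/12, CG = −√(1/12)
  (m₁,m₂)=(-1,2): CG² = 5/12, CG = −√(5/12)   ← matches the target
Pairs with CG² = 5/12: (-1,2): −√(5/12)

(-1,2): −√(5/12)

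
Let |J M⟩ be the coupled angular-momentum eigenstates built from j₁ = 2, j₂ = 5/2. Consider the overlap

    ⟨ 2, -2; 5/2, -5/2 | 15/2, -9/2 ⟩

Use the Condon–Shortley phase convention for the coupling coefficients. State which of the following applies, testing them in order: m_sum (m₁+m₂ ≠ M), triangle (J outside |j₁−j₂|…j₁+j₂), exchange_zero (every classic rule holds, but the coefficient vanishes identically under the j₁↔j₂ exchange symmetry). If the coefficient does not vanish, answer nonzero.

triangle

m-sum: m₁+m₂ = -2+(-5/2) = -9/2, M = -9/2  ✓
triangle: need |j₁−j₂| ≤ J ≤ j₁+j₂, i.e. J ∈ [1/2, 9/2]; J = 15/2 is outside ✗ ⇒ coefficient is 0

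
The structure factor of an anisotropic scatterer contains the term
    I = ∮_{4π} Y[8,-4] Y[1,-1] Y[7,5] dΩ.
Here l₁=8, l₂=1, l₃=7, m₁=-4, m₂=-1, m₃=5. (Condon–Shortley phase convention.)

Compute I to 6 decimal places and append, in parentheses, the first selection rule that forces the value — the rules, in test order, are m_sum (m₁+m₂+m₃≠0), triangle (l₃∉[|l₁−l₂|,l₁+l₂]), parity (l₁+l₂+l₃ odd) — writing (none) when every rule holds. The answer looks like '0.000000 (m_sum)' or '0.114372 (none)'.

Rules hold: Σm=0, L=16 even, 7≤7≤9.
N = 17·3·15 = 765
Δ = 2!·14!·0!/17! = 1/2040
Racah Σ t=1..1: t=1:−1/25401600 = -1/25401600
⇒ 3j(8 1 7; 0 0 0)² = 8/255, sgn +1
Racah Σ t=0..0: t=0:+1/1916006400 = 1/1916006400
⇒ 3j(8 1 7; -4 -1 5)² = 1/340, sgn +1
4πI² = N·(3j₀)²·(3jₘ)² = 6/85
I = +1·√(0.0705882/4π) = 0.07494820
No selection rule forces the value: the integral is nonzero (none).

0.074948 (none)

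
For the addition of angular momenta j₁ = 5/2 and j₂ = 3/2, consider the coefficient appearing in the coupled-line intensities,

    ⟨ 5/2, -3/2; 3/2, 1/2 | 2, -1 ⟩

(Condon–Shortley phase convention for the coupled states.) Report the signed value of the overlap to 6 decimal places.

+√(1/42) ≈ +0.154303

√[5·2!3!1!/7! · 1!4!2!1!1!3!] = √(24/7)
  +(−1)^1/∏(1,1,3,1,0,0)! = -1/6  (running -1/6)
  +(−1)^2/∏(2,0,2,0,1,1)! = 1/4  (running 1/12)
⟨..|..⟩ = √(24/7)·(1/12) = +0.154303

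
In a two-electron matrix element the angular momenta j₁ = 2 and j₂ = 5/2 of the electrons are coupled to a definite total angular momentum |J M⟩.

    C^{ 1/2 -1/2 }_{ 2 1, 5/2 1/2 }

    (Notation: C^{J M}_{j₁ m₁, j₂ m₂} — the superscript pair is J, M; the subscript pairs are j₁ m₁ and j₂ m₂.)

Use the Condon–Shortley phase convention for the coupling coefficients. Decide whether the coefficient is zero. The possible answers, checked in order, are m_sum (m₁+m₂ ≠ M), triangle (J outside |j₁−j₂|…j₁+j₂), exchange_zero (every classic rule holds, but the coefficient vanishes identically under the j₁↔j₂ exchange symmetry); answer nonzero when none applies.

m_sum

m-sum: m₁+m₂ = 1+1/2 = 3/2, M = -1/2  ✗ ⇒ coefficient is 0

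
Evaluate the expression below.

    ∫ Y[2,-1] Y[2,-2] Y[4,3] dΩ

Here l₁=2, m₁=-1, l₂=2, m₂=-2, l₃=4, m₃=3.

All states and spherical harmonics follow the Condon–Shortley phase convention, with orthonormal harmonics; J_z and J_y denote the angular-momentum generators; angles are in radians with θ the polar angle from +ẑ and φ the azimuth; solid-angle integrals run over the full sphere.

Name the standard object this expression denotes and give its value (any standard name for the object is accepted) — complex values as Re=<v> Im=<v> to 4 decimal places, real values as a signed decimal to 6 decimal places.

Gaunt coefficient, -0.238414

This is a Gaunt coefficient — the integral of a triple product of spherical harmonics over the sphere.
Rules hold: Σm=0, L=8 even, 0≤4≤4.
N = 5·5·9 = 225
Δ = 0!·4!·4!/9! = 1/630
Racah Σ t=0..0: t=0:+1/16 = 1/16
⇒ 3j(2 2 4; 0 0 0)² = 2/35, sgn +1
Racah Σ t=0..0: t=0:+1/144 = 1/144
⇒ 3j(2 2 4; -1 -2 3)² = 1/18, sgn -1
4πI² = N·(3j₀)²·(3jₘ)² = 5/7
I = -1·√(0.714286/4π) = -0.23841361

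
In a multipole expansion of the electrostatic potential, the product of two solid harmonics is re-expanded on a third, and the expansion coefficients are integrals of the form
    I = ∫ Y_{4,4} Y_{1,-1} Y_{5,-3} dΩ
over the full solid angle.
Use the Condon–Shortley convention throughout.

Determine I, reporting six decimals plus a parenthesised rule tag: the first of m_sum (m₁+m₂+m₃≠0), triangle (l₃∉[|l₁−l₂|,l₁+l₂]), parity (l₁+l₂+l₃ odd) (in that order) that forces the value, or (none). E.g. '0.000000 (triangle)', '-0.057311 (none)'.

Rules hold: Σm=0, L=10 even, 3≤5≤5.
N = 9·3·11 = 297
Δ = 0!·8!·2!/11! = 1/495
Racah Σ t=0..0: t=0:+1/576 = 1/576
⇒ 3j(4 1 5; 0 0 0)² = 5/99, sgn -1
Racah Σ t=0..0: t=0:+1/80640 = 1/80640
⇒ 3j(4 1 5; 4 -1 -3)² = 1/495, sgn +1
4πI² = N·(3j₀)²·(3jₘ)² = 1/33
I = -1·√(0.030303/4π) = -0.04910640
No selection rule forces the value: the integral is nonzero (none).

-0.049106 (none)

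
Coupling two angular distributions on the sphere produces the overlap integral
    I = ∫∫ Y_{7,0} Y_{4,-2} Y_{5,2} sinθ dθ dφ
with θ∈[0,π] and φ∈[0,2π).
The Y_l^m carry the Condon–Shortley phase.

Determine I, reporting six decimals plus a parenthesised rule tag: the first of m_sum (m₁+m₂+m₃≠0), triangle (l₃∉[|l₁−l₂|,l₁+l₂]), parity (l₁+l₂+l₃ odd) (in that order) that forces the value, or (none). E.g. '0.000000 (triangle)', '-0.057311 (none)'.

m-sum 0 ✓  L=16 even ✓  3≤5≤11 ✓
Π(2lᵢ+1) = 15×9×11 = 1485
triangle coeff Δ(7,4,5) = 1/6126120
Σ_t [2,4]: t=2:+1/69120 t=3:−1/20736 t=4:+1/69120 = -1/51840
(3j)²=280/21879 [(7 4 5; 0 0 0)], sign=+1
Σ_t [0,2]: t=0:+1/7257600 t=1:−1/172800 t=2:+1/69120 = 1/113400
(3j)²=512/36465 [(7 4 5; 0 -2 2)], sign=-1
⇒ 4πI² = 143360/537251
I = (-1)√(143360/537251/(4π)) = -0.14572043
No selection rule forces the value: the integral is nonzero (none).

-0.145720 (none)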